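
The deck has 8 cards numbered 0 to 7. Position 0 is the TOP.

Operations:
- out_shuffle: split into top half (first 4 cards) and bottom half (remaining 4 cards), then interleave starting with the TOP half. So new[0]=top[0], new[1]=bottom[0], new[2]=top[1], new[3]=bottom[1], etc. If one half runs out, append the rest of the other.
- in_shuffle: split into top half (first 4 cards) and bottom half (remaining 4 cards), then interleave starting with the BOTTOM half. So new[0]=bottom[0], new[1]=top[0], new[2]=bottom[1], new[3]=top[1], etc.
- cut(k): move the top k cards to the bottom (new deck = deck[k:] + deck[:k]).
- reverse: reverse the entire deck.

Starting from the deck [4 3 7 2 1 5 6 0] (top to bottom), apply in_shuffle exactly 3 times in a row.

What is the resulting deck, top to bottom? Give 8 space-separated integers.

Answer: 0 6 5 1 2 7 3 4

Derivation:
After op 1 (in_shuffle): [1 4 5 3 6 7 0 2]
After op 2 (in_shuffle): [6 1 7 4 0 5 2 3]
After op 3 (in_shuffle): [0 6 5 1 2 7 3 4]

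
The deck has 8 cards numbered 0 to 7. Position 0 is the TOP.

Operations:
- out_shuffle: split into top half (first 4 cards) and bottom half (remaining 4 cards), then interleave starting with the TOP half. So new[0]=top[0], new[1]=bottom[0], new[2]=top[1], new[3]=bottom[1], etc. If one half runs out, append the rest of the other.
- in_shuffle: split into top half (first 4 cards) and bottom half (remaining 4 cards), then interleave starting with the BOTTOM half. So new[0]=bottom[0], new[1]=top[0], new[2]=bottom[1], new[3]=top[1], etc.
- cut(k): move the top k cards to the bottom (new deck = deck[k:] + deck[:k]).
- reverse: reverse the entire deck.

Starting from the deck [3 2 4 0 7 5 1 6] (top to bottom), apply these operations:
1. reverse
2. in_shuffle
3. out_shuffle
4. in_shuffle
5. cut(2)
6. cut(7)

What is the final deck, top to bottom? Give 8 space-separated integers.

After op 1 (reverse): [6 1 5 7 0 4 2 3]
After op 2 (in_shuffle): [0 6 4 1 2 5 3 7]
After op 3 (out_shuffle): [0 2 6 5 4 3 1 7]
After op 4 (in_shuffle): [4 0 3 2 1 6 7 5]
After op 5 (cut(2)): [3 2 1 6 7 5 4 0]
After op 6 (cut(7)): [0 3 2 1 6 7 5 4]

Answer: 0 3 2 1 6 7 5 4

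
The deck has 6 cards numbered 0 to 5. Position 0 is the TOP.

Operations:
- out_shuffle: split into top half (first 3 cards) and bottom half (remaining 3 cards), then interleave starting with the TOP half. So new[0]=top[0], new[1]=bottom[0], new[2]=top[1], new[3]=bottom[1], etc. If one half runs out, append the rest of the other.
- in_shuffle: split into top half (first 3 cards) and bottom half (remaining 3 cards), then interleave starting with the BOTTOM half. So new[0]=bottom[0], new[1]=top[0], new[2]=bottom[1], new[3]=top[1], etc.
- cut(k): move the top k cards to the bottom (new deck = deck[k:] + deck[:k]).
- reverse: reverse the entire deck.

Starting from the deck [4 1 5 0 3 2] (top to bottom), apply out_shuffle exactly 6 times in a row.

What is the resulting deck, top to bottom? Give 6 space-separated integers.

Answer: 4 3 0 5 1 2

Derivation:
After op 1 (out_shuffle): [4 0 1 3 5 2]
After op 2 (out_shuffle): [4 3 0 5 1 2]
After op 3 (out_shuffle): [4 5 3 1 0 2]
After op 4 (out_shuffle): [4 1 5 0 3 2]
After op 5 (out_shuffle): [4 0 1 3 5 2]
After op 6 (out_shuffle): [4 3 0 5 1 2]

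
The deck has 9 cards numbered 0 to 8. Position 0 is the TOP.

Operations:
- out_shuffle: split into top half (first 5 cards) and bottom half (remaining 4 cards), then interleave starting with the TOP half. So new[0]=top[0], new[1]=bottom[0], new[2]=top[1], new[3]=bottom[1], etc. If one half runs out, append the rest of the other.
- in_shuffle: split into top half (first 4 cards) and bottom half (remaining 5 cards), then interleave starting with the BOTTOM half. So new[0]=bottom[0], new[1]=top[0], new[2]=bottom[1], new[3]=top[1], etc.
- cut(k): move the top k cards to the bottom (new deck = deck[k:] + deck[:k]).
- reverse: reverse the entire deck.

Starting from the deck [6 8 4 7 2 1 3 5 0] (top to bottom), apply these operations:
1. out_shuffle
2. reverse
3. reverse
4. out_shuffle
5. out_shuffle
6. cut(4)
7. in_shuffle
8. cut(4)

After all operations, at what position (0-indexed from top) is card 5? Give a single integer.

After op 1 (out_shuffle): [6 1 8 3 4 5 7 0 2]
After op 2 (reverse): [2 0 7 5 4 3 8 1 6]
After op 3 (reverse): [6 1 8 3 4 5 7 0 2]
After op 4 (out_shuffle): [6 5 1 7 8 0 3 2 4]
After op 5 (out_shuffle): [6 0 5 3 1 2 7 4 8]
After op 6 (cut(4)): [1 2 7 4 8 6 0 5 3]
After op 7 (in_shuffle): [8 1 6 2 0 7 5 4 3]
After op 8 (cut(4)): [0 7 5 4 3 8 1 6 2]
Card 5 is at position 2.

Answer: 2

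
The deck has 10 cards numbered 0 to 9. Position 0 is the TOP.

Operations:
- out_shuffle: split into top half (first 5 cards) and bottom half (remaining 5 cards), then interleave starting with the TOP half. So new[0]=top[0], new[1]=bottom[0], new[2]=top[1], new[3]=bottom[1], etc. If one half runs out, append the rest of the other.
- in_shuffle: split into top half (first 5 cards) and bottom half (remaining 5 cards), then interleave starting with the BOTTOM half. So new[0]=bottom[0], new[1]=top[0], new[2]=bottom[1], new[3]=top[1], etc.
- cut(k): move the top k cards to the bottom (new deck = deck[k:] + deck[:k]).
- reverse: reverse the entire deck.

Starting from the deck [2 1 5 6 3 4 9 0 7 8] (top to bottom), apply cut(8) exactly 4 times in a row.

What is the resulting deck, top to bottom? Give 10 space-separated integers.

After op 1 (cut(8)): [7 8 2 1 5 6 3 4 9 0]
After op 2 (cut(8)): [9 0 7 8 2 1 5 6 3 4]
After op 3 (cut(8)): [3 4 9 0 7 8 2 1 5 6]
After op 4 (cut(8)): [5 6 3 4 9 0 7 8 2 1]

Answer: 5 6 3 4 9 0 7 8 2 1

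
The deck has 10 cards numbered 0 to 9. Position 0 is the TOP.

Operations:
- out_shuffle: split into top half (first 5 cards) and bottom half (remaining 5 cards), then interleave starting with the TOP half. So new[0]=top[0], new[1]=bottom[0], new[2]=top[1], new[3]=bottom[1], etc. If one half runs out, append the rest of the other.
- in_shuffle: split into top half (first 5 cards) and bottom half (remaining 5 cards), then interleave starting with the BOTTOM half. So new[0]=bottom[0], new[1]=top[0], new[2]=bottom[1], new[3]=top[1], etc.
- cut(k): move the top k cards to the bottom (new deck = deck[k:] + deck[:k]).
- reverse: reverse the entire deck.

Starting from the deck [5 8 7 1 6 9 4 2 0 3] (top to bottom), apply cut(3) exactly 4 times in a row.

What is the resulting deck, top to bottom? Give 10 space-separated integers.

Answer: 7 1 6 9 4 2 0 3 5 8

Derivation:
After op 1 (cut(3)): [1 6 9 4 2 0 3 5 8 7]
After op 2 (cut(3)): [4 2 0 3 5 8 7 1 6 9]
After op 3 (cut(3)): [3 5 8 7 1 6 9 4 2 0]
After op 4 (cut(3)): [7 1 6 9 4 2 0 3 5 8]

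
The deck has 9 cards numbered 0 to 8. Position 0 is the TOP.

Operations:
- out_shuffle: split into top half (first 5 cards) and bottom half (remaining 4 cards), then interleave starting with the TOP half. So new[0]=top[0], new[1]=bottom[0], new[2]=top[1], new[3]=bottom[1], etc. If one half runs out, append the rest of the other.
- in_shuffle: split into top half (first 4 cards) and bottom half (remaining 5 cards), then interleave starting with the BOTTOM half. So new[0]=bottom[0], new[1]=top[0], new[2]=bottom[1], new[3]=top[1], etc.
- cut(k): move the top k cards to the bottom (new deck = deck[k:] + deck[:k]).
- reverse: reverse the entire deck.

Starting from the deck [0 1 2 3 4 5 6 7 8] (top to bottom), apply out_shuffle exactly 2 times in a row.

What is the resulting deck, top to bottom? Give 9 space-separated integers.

Answer: 0 7 5 3 1 8 6 4 2

Derivation:
After op 1 (out_shuffle): [0 5 1 6 2 7 3 8 4]
After op 2 (out_shuffle): [0 7 5 3 1 8 6 4 2]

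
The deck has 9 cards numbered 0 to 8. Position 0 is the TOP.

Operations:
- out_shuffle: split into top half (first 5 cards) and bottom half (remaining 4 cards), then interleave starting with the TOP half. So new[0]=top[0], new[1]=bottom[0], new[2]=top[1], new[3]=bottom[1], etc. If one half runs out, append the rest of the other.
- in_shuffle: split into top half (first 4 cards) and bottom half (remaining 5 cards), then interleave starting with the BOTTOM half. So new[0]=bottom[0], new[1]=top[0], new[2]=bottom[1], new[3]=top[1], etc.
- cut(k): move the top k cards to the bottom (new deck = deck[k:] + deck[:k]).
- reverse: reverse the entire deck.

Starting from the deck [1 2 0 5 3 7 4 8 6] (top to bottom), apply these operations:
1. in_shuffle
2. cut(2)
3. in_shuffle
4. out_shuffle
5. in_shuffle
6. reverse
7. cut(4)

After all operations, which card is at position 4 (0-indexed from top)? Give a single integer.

After op 1 (in_shuffle): [3 1 7 2 4 0 8 5 6]
After op 2 (cut(2)): [7 2 4 0 8 5 6 3 1]
After op 3 (in_shuffle): [8 7 5 2 6 4 3 0 1]
After op 4 (out_shuffle): [8 4 7 3 5 0 2 1 6]
After op 5 (in_shuffle): [5 8 0 4 2 7 1 3 6]
After op 6 (reverse): [6 3 1 7 2 4 0 8 5]
After op 7 (cut(4)): [2 4 0 8 5 6 3 1 7]
Position 4: card 5.

Answer: 5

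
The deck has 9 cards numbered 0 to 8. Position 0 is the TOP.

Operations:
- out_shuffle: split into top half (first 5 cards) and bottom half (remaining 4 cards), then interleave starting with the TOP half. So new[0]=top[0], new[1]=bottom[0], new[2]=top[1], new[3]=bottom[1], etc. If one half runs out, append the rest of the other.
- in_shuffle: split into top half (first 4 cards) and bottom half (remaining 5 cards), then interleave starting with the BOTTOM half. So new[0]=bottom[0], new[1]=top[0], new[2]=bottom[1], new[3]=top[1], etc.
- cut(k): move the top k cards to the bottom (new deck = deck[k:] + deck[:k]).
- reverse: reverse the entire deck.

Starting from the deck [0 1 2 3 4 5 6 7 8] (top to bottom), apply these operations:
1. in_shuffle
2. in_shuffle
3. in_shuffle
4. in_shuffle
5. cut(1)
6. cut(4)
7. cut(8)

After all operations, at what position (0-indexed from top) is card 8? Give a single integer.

After op 1 (in_shuffle): [4 0 5 1 6 2 7 3 8]
After op 2 (in_shuffle): [6 4 2 0 7 5 3 1 8]
After op 3 (in_shuffle): [7 6 5 4 3 2 1 0 8]
After op 4 (in_shuffle): [3 7 2 6 1 5 0 4 8]
After op 5 (cut(1)): [7 2 6 1 5 0 4 8 3]
After op 6 (cut(4)): [5 0 4 8 3 7 2 6 1]
After op 7 (cut(8)): [1 5 0 4 8 3 7 2 6]
Card 8 is at position 4.

Answer: 4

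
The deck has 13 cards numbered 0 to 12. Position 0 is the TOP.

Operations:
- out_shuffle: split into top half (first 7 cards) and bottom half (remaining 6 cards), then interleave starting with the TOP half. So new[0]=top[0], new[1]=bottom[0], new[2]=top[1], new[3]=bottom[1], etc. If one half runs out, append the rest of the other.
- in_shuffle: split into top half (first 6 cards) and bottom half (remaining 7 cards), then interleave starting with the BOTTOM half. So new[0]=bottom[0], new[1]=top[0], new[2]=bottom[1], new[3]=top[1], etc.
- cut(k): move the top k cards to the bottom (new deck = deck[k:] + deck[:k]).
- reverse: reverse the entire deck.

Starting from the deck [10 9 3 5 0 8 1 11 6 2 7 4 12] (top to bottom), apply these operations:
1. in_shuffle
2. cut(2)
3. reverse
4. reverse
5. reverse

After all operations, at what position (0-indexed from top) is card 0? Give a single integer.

After op 1 (in_shuffle): [1 10 11 9 6 3 2 5 7 0 4 8 12]
After op 2 (cut(2)): [11 9 6 3 2 5 7 0 4 8 12 1 10]
After op 3 (reverse): [10 1 12 8 4 0 7 5 2 3 6 9 11]
After op 4 (reverse): [11 9 6 3 2 5 7 0 4 8 12 1 10]
After op 5 (reverse): [10 1 12 8 4 0 7 5 2 3 6 9 11]
Card 0 is at position 5.

Answer: 5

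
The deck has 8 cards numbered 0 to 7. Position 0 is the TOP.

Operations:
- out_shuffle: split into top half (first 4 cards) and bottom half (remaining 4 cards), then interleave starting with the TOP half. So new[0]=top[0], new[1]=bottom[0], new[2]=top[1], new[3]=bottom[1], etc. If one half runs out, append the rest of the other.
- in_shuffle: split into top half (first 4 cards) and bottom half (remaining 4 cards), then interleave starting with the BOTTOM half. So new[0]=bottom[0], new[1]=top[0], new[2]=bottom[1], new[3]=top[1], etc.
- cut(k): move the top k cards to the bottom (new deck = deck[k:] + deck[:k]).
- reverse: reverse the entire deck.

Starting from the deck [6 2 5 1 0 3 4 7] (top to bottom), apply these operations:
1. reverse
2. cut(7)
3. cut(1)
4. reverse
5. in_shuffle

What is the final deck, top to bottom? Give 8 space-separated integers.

After op 1 (reverse): [7 4 3 0 1 5 2 6]
After op 2 (cut(7)): [6 7 4 3 0 1 5 2]
After op 3 (cut(1)): [7 4 3 0 1 5 2 6]
After op 4 (reverse): [6 2 5 1 0 3 4 7]
After op 5 (in_shuffle): [0 6 3 2 4 5 7 1]

Answer: 0 6 3 2 4 5 7 1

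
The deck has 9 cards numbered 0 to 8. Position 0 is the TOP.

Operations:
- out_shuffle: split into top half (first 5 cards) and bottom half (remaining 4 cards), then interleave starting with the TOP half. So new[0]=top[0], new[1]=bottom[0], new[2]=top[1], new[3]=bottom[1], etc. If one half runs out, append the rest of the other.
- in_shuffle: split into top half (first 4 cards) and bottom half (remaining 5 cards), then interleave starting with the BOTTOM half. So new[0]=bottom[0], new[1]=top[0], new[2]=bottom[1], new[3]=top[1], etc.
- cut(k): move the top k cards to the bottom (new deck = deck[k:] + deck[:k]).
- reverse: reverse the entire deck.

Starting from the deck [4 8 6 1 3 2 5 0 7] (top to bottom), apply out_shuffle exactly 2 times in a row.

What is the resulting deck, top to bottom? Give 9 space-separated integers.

After op 1 (out_shuffle): [4 2 8 5 6 0 1 7 3]
After op 2 (out_shuffle): [4 0 2 1 8 7 5 3 6]

Answer: 4 0 2 1 8 7 5 3 6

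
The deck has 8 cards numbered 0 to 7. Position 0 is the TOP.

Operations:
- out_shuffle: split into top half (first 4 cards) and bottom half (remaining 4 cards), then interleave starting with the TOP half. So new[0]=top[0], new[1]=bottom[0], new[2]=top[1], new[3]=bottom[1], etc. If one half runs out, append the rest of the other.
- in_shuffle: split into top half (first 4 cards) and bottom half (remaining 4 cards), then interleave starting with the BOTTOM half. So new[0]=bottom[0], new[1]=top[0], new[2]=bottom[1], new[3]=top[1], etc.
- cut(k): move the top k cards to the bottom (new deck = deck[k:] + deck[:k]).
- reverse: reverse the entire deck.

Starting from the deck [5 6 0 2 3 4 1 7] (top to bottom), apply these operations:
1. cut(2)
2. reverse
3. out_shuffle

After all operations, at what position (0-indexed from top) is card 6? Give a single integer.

Answer: 0

Derivation:
After op 1 (cut(2)): [0 2 3 4 1 7 5 6]
After op 2 (reverse): [6 5 7 1 4 3 2 0]
After op 3 (out_shuffle): [6 4 5 3 7 2 1 0]
Card 6 is at position 0.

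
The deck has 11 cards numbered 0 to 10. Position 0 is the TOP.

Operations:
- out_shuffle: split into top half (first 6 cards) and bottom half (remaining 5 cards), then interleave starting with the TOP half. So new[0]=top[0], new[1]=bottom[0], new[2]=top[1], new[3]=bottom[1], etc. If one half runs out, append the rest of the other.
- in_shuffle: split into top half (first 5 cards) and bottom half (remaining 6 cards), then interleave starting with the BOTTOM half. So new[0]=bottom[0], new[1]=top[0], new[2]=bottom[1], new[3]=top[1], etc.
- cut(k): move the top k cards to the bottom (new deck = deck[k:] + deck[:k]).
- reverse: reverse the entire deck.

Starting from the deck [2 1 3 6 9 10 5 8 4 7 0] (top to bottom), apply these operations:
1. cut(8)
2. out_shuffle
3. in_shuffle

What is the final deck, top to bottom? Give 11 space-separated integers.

After op 1 (cut(8)): [4 7 0 2 1 3 6 9 10 5 8]
After op 2 (out_shuffle): [4 6 7 9 0 10 2 5 1 8 3]
After op 3 (in_shuffle): [10 4 2 6 5 7 1 9 8 0 3]

Answer: 10 4 2 6 5 7 1 9 8 0 3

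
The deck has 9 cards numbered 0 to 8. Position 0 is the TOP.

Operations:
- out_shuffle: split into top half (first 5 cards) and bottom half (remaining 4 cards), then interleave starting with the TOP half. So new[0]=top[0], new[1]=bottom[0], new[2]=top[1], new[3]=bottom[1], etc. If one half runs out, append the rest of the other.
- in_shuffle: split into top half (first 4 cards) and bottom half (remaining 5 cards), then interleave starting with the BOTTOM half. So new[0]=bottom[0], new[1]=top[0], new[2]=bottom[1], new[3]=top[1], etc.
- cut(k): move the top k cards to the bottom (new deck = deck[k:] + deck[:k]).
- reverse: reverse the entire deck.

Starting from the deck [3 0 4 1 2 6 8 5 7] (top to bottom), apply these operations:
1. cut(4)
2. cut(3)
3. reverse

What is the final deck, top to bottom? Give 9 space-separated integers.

After op 1 (cut(4)): [2 6 8 5 7 3 0 4 1]
After op 2 (cut(3)): [5 7 3 0 4 1 2 6 8]
After op 3 (reverse): [8 6 2 1 4 0 3 7 5]

Answer: 8 6 2 1 4 0 3 7 5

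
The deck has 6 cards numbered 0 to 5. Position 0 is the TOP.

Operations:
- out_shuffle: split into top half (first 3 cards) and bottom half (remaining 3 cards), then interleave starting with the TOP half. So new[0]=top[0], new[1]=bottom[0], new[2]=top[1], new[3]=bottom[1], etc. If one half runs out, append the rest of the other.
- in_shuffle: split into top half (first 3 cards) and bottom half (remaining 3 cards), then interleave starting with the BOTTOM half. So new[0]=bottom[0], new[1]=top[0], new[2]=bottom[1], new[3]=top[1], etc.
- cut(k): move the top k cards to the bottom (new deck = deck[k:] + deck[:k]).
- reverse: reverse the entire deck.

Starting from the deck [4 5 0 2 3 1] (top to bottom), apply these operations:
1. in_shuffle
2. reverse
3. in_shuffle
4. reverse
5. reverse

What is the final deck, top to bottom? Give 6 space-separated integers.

Answer: 3 0 4 1 2 5

Derivation:
After op 1 (in_shuffle): [2 4 3 5 1 0]
After op 2 (reverse): [0 1 5 3 4 2]
After op 3 (in_shuffle): [3 0 4 1 2 5]
After op 4 (reverse): [5 2 1 4 0 3]
After op 5 (reverse): [3 0 4 1 2 5]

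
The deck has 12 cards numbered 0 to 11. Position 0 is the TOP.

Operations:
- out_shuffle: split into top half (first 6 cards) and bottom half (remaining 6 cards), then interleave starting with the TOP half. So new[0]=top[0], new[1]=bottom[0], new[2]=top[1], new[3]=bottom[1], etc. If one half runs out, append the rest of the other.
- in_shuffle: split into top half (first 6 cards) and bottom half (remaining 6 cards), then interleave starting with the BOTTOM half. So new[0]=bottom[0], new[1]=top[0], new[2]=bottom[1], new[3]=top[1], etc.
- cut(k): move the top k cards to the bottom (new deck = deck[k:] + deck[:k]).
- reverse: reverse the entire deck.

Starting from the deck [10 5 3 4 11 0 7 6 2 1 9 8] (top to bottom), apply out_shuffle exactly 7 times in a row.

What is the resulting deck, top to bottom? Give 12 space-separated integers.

After op 1 (out_shuffle): [10 7 5 6 3 2 4 1 11 9 0 8]
After op 2 (out_shuffle): [10 4 7 1 5 11 6 9 3 0 2 8]
After op 3 (out_shuffle): [10 6 4 9 7 3 1 0 5 2 11 8]
After op 4 (out_shuffle): [10 1 6 0 4 5 9 2 7 11 3 8]
After op 5 (out_shuffle): [10 9 1 2 6 7 0 11 4 3 5 8]
After op 6 (out_shuffle): [10 0 9 11 1 4 2 3 6 5 7 8]
After op 7 (out_shuffle): [10 2 0 3 9 6 11 5 1 7 4 8]

Answer: 10 2 0 3 9 6 11 5 1 7 4 8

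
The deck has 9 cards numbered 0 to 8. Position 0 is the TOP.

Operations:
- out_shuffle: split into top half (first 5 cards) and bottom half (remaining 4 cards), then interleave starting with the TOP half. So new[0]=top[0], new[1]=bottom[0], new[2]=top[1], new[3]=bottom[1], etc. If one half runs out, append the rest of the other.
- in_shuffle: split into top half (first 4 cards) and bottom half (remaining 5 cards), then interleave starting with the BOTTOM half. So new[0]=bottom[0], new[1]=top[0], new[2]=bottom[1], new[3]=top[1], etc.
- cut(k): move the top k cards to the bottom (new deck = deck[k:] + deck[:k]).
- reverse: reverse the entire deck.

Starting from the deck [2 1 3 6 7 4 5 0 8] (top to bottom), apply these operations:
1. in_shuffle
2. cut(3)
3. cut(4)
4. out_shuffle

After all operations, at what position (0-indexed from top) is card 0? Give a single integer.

After op 1 (in_shuffle): [7 2 4 1 5 3 0 6 8]
After op 2 (cut(3)): [1 5 3 0 6 8 7 2 4]
After op 3 (cut(4)): [6 8 7 2 4 1 5 3 0]
After op 4 (out_shuffle): [6 1 8 5 7 3 2 0 4]
Card 0 is at position 7.

Answer: 7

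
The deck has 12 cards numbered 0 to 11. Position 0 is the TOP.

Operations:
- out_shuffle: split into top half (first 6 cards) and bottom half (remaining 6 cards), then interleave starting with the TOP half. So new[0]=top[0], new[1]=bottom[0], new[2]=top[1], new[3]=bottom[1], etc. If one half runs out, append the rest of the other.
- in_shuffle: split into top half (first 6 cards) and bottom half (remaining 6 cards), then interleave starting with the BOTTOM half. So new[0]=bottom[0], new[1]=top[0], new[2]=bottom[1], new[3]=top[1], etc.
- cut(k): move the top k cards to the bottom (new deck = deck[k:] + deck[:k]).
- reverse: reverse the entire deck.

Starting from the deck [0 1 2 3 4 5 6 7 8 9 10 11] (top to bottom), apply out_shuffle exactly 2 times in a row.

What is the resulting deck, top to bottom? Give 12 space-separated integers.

Answer: 0 3 6 9 1 4 7 10 2 5 8 11

Derivation:
After op 1 (out_shuffle): [0 6 1 7 2 8 3 9 4 10 5 11]
After op 2 (out_shuffle): [0 3 6 9 1 4 7 10 2 5 8 11]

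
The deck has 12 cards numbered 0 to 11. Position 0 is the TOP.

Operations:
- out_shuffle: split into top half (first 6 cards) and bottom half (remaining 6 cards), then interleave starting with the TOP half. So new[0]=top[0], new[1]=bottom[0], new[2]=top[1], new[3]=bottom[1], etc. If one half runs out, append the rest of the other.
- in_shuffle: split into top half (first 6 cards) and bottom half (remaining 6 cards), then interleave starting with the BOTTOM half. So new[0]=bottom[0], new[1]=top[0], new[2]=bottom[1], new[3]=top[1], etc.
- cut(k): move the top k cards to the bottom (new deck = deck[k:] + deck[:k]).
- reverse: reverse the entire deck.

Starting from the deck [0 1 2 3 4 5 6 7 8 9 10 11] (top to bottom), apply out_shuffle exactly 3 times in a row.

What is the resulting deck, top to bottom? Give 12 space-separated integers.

Answer: 0 7 3 10 6 2 9 5 1 8 4 11

Derivation:
After op 1 (out_shuffle): [0 6 1 7 2 8 3 9 4 10 5 11]
After op 2 (out_shuffle): [0 3 6 9 1 4 7 10 2 5 8 11]
After op 3 (out_shuffle): [0 7 3 10 6 2 9 5 1 8 4 11]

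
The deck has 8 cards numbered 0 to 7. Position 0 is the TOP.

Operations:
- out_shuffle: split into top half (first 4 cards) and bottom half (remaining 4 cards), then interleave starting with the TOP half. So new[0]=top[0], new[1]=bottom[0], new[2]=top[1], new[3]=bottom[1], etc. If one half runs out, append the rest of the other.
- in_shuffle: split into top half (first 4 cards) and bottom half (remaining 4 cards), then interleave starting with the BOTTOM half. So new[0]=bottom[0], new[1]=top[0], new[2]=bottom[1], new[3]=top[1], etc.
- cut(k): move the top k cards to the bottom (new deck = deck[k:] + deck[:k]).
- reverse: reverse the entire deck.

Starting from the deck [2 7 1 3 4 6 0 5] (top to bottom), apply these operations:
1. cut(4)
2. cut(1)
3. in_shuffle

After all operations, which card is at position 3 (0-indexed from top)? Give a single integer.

After op 1 (cut(4)): [4 6 0 5 2 7 1 3]
After op 2 (cut(1)): [6 0 5 2 7 1 3 4]
After op 3 (in_shuffle): [7 6 1 0 3 5 4 2]
Position 3: card 0.

Answer: 0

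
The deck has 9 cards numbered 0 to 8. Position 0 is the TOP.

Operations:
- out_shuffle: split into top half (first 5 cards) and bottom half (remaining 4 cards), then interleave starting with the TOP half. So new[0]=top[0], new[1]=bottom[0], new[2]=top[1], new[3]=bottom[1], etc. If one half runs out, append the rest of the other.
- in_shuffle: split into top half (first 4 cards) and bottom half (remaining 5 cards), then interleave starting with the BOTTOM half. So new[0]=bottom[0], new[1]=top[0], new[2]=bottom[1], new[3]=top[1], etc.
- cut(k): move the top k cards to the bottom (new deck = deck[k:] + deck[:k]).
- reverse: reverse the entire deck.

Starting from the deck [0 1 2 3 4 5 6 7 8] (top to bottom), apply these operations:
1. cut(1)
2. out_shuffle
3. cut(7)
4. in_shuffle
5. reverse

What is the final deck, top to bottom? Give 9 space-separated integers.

After op 1 (cut(1)): [1 2 3 4 5 6 7 8 0]
After op 2 (out_shuffle): [1 6 2 7 3 8 4 0 5]
After op 3 (cut(7)): [0 5 1 6 2 7 3 8 4]
After op 4 (in_shuffle): [2 0 7 5 3 1 8 6 4]
After op 5 (reverse): [4 6 8 1 3 5 7 0 2]

Answer: 4 6 8 1 3 5 7 0 2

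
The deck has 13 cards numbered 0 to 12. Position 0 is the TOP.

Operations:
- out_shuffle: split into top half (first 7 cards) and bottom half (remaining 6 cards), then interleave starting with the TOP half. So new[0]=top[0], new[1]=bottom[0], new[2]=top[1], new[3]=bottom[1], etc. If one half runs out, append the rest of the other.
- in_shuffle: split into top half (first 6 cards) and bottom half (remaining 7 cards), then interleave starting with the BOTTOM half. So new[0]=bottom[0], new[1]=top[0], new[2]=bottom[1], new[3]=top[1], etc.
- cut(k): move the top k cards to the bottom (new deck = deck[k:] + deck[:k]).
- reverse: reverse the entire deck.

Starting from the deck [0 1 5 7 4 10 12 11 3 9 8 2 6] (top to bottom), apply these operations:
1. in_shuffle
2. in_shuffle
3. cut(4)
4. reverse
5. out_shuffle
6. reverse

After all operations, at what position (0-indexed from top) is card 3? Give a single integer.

Answer: 11

Derivation:
After op 1 (in_shuffle): [12 0 11 1 3 5 9 7 8 4 2 10 6]
After op 2 (in_shuffle): [9 12 7 0 8 11 4 1 2 3 10 5 6]
After op 3 (cut(4)): [8 11 4 1 2 3 10 5 6 9 12 7 0]
After op 4 (reverse): [0 7 12 9 6 5 10 3 2 1 4 11 8]
After op 5 (out_shuffle): [0 3 7 2 12 1 9 4 6 11 5 8 10]
After op 6 (reverse): [10 8 5 11 6 4 9 1 12 2 7 3 0]
Card 3 is at position 11.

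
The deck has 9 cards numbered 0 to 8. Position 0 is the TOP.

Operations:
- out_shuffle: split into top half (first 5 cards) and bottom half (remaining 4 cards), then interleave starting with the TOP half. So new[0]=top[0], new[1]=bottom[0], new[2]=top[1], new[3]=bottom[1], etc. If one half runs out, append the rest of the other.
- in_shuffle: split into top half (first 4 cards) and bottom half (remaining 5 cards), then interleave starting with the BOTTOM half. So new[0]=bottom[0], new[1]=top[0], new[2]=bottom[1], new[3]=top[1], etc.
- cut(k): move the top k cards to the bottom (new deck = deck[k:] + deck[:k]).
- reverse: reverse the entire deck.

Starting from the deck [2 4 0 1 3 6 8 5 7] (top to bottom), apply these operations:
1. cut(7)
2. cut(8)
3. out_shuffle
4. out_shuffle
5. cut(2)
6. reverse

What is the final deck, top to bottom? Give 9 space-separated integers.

After op 1 (cut(7)): [5 7 2 4 0 1 3 6 8]
After op 2 (cut(8)): [8 5 7 2 4 0 1 3 6]
After op 3 (out_shuffle): [8 0 5 1 7 3 2 6 4]
After op 4 (out_shuffle): [8 3 0 2 5 6 1 4 7]
After op 5 (cut(2)): [0 2 5 6 1 4 7 8 3]
After op 6 (reverse): [3 8 7 4 1 6 5 2 0]

Answer: 3 8 7 4 1 6 5 2 0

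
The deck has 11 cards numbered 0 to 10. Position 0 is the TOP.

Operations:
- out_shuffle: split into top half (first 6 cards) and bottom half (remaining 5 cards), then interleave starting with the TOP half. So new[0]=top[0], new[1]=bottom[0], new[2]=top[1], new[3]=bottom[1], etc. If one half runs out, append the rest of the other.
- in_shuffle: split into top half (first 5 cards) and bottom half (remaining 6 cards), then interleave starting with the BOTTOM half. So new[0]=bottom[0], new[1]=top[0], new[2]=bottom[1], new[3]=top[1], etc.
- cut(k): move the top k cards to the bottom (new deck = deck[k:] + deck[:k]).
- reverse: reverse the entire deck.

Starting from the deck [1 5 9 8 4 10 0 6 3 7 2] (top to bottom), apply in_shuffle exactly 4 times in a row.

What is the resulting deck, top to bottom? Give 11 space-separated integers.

Answer: 3 0 4 9 1 7 6 10 8 5 2

Derivation:
After op 1 (in_shuffle): [10 1 0 5 6 9 3 8 7 4 2]
After op 2 (in_shuffle): [9 10 3 1 8 0 7 5 4 6 2]
After op 3 (in_shuffle): [0 9 7 10 5 3 4 1 6 8 2]
After op 4 (in_shuffle): [3 0 4 9 1 7 6 10 8 5 2]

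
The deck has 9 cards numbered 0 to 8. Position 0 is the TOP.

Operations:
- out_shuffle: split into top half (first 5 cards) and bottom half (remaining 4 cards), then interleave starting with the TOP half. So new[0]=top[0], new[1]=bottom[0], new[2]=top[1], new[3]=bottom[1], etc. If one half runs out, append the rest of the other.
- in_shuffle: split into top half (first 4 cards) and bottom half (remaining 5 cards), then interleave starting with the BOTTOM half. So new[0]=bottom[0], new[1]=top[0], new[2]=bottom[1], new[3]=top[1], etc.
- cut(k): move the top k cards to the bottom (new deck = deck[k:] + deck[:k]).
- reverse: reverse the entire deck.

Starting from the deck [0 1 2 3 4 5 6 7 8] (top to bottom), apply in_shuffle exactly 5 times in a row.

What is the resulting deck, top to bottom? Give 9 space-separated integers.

After op 1 (in_shuffle): [4 0 5 1 6 2 7 3 8]
After op 2 (in_shuffle): [6 4 2 0 7 5 3 1 8]
After op 3 (in_shuffle): [7 6 5 4 3 2 1 0 8]
After op 4 (in_shuffle): [3 7 2 6 1 5 0 4 8]
After op 5 (in_shuffle): [1 3 5 7 0 2 4 6 8]

Answer: 1 3 5 7 0 2 4 6 8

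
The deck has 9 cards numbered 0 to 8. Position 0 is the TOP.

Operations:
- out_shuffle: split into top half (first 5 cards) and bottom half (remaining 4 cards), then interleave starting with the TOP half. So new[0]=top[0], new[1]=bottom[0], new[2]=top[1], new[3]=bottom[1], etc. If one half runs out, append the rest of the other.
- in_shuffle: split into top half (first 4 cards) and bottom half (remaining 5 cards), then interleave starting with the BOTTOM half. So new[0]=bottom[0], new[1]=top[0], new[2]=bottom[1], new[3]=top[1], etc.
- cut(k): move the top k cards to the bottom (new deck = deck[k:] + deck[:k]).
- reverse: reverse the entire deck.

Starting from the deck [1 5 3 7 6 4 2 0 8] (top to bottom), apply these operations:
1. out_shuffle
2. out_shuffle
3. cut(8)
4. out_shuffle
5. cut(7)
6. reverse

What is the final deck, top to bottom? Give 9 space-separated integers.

Answer: 4 2 0 8 1 5 3 7 6

Derivation:
After op 1 (out_shuffle): [1 4 5 2 3 0 7 8 6]
After op 2 (out_shuffle): [1 0 4 7 5 8 2 6 3]
After op 3 (cut(8)): [3 1 0 4 7 5 8 2 6]
After op 4 (out_shuffle): [3 5 1 8 0 2 4 6 7]
After op 5 (cut(7)): [6 7 3 5 1 8 0 2 4]
After op 6 (reverse): [4 2 0 8 1 5 3 7 6]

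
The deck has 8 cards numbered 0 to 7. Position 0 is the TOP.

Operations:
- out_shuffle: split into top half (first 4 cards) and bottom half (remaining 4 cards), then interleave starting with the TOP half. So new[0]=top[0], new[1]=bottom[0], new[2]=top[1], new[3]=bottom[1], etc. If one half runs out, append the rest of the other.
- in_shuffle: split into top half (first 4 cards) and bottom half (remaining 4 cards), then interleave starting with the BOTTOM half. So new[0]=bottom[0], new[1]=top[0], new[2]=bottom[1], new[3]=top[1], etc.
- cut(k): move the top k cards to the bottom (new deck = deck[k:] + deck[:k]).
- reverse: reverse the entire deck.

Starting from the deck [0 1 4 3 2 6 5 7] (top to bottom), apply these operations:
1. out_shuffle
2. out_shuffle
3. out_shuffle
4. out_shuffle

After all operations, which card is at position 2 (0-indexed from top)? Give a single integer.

After op 1 (out_shuffle): [0 2 1 6 4 5 3 7]
After op 2 (out_shuffle): [0 4 2 5 1 3 6 7]
After op 3 (out_shuffle): [0 1 4 3 2 6 5 7]
After op 4 (out_shuffle): [0 2 1 6 4 5 3 7]
Position 2: card 1.

Answer: 1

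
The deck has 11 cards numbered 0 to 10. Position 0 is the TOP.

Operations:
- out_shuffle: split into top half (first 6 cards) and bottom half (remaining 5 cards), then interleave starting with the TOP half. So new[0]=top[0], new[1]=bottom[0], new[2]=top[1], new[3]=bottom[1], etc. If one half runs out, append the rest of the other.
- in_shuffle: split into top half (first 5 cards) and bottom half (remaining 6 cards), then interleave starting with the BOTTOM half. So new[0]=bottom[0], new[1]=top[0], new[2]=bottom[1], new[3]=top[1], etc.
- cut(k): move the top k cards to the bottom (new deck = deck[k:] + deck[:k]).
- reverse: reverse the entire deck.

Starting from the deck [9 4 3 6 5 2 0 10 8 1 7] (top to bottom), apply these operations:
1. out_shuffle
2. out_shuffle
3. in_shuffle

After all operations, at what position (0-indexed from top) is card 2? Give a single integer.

After op 1 (out_shuffle): [9 0 4 10 3 8 6 1 5 7 2]
After op 2 (out_shuffle): [9 6 0 1 4 5 10 7 3 2 8]
After op 3 (in_shuffle): [5 9 10 6 7 0 3 1 2 4 8]
Card 2 is at position 8.

Answer: 8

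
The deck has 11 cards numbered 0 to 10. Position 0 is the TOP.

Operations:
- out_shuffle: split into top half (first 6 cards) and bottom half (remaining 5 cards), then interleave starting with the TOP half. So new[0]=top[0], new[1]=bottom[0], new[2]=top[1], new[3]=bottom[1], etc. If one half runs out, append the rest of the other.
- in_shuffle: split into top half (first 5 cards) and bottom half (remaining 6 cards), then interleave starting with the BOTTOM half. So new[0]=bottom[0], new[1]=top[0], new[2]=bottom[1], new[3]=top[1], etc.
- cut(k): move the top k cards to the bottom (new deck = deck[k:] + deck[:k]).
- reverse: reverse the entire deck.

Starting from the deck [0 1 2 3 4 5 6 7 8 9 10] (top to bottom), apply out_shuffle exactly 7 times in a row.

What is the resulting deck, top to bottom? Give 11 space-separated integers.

Answer: 0 8 5 2 10 7 4 1 9 6 3

Derivation:
After op 1 (out_shuffle): [0 6 1 7 2 8 3 9 4 10 5]
After op 2 (out_shuffle): [0 3 6 9 1 4 7 10 2 5 8]
After op 3 (out_shuffle): [0 7 3 10 6 2 9 5 1 8 4]
After op 4 (out_shuffle): [0 9 7 5 3 1 10 8 6 4 2]
After op 5 (out_shuffle): [0 10 9 8 7 6 5 4 3 2 1]
After op 6 (out_shuffle): [0 5 10 4 9 3 8 2 7 1 6]
After op 7 (out_shuffle): [0 8 5 2 10 7 4 1 9 6 3]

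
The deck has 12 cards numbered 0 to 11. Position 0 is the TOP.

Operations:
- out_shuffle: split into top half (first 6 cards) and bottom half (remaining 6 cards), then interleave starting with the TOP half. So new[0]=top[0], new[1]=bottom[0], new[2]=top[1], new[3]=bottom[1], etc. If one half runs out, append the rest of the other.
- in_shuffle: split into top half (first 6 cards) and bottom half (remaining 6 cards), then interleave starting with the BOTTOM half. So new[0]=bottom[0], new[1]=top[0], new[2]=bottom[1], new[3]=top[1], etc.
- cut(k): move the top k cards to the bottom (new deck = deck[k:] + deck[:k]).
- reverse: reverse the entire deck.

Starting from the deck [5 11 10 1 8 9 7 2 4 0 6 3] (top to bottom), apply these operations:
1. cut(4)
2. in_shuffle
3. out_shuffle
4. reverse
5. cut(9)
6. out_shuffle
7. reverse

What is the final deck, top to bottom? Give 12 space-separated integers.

Answer: 2 1 3 7 10 0 9 6 4 11 5 8

Derivation:
After op 1 (cut(4)): [8 9 7 2 4 0 6 3 5 11 10 1]
After op 2 (in_shuffle): [6 8 3 9 5 7 11 2 10 4 1 0]
After op 3 (out_shuffle): [6 11 8 2 3 10 9 4 5 1 7 0]
After op 4 (reverse): [0 7 1 5 4 9 10 3 2 8 11 6]
After op 5 (cut(9)): [8 11 6 0 7 1 5 4 9 10 3 2]
After op 6 (out_shuffle): [8 5 11 4 6 9 0 10 7 3 1 2]
After op 7 (reverse): [2 1 3 7 10 0 9 6 4 11 5 8]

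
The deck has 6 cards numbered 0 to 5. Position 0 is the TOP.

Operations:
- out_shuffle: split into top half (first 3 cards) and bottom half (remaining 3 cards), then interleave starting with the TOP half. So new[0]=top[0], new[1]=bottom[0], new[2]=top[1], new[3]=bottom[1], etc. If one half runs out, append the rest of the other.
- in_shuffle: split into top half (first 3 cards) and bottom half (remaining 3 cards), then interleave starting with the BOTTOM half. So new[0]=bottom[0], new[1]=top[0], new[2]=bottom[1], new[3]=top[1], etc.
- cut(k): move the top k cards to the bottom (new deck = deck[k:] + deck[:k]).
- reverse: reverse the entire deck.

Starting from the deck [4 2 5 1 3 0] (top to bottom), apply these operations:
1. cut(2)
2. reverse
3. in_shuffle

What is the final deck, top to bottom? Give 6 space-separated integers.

After op 1 (cut(2)): [5 1 3 0 4 2]
After op 2 (reverse): [2 4 0 3 1 5]
After op 3 (in_shuffle): [3 2 1 4 5 0]

Answer: 3 2 1 4 5 0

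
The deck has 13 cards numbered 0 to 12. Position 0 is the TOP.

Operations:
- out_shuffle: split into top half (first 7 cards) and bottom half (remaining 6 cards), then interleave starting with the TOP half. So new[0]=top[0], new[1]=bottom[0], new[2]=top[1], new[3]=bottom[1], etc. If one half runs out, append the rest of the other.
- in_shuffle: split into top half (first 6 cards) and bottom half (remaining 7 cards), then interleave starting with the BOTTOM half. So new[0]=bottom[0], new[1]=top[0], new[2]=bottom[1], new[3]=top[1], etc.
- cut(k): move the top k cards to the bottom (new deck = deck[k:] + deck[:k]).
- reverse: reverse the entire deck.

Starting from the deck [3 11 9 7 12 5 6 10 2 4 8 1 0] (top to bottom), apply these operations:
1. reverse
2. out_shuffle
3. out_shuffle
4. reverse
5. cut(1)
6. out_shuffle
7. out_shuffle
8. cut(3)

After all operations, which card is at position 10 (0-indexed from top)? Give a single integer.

After op 1 (reverse): [0 1 8 4 2 10 6 5 12 7 9 11 3]
After op 2 (out_shuffle): [0 5 1 12 8 7 4 9 2 11 10 3 6]
After op 3 (out_shuffle): [0 9 5 2 1 11 12 10 8 3 7 6 4]
After op 4 (reverse): [4 6 7 3 8 10 12 11 1 2 5 9 0]
After op 5 (cut(1)): [6 7 3 8 10 12 11 1 2 5 9 0 4]
After op 6 (out_shuffle): [6 1 7 2 3 5 8 9 10 0 12 4 11]
After op 7 (out_shuffle): [6 9 1 10 7 0 2 12 3 4 5 11 8]
After op 8 (cut(3)): [10 7 0 2 12 3 4 5 11 8 6 9 1]
Position 10: card 6.

Answer: 6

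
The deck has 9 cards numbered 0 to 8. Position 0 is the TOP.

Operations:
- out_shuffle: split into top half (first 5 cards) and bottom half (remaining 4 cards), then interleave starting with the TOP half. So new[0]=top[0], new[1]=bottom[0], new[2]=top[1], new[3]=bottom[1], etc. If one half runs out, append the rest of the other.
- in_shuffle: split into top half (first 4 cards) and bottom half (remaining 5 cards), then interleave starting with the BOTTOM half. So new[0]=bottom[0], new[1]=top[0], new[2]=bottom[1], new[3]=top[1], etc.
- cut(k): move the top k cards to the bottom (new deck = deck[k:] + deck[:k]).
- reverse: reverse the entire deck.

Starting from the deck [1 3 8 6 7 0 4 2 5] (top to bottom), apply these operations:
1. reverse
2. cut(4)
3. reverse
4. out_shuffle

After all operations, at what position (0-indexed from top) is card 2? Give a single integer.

Answer: 4

Derivation:
After op 1 (reverse): [5 2 4 0 7 6 8 3 1]
After op 2 (cut(4)): [7 6 8 3 1 5 2 4 0]
After op 3 (reverse): [0 4 2 5 1 3 8 6 7]
After op 4 (out_shuffle): [0 3 4 8 2 6 5 7 1]
Card 2 is at position 4.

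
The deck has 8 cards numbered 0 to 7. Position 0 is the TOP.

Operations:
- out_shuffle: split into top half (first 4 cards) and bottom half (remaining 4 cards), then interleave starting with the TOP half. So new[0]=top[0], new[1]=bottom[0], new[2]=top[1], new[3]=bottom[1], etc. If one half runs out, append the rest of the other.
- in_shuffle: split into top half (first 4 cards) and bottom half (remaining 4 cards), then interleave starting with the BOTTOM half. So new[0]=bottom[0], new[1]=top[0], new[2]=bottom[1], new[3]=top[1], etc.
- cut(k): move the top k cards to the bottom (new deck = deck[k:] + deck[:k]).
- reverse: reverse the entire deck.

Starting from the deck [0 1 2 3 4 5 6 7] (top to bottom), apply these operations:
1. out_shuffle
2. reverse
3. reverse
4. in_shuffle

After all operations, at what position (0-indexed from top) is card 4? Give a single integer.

After op 1 (out_shuffle): [0 4 1 5 2 6 3 7]
After op 2 (reverse): [7 3 6 2 5 1 4 0]
After op 3 (reverse): [0 4 1 5 2 6 3 7]
After op 4 (in_shuffle): [2 0 6 4 3 1 7 5]
Card 4 is at position 3.

Answer: 3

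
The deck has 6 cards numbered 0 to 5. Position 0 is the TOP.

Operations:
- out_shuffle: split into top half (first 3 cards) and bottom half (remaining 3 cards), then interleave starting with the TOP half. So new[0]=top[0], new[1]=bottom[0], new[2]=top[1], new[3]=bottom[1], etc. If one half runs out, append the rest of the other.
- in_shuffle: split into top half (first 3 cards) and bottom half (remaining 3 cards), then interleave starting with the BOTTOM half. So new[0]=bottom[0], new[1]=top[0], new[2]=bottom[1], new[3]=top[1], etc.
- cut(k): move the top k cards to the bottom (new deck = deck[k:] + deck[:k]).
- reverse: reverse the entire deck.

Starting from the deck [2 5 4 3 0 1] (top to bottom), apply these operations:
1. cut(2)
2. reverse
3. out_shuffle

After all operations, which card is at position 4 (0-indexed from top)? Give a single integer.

Answer: 1

Derivation:
After op 1 (cut(2)): [4 3 0 1 2 5]
After op 2 (reverse): [5 2 1 0 3 4]
After op 3 (out_shuffle): [5 0 2 3 1 4]
Position 4: card 1.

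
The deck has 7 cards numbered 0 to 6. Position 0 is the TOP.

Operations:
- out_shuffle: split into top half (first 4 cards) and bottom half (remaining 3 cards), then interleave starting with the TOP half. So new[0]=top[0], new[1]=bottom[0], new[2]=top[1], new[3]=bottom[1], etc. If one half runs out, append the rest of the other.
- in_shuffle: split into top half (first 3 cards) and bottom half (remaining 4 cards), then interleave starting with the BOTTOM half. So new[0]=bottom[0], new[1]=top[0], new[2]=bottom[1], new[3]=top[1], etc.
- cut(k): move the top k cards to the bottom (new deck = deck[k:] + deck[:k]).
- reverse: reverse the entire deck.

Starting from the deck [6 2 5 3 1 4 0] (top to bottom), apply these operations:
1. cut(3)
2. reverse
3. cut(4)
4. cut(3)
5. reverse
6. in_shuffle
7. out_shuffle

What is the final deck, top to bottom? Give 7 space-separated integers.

Answer: 0 2 3 4 6 5 1

Derivation:
After op 1 (cut(3)): [3 1 4 0 6 2 5]
After op 2 (reverse): [5 2 6 0 4 1 3]
After op 3 (cut(4)): [4 1 3 5 2 6 0]
After op 4 (cut(3)): [5 2 6 0 4 1 3]
After op 5 (reverse): [3 1 4 0 6 2 5]
After op 6 (in_shuffle): [0 3 6 1 2 4 5]
After op 7 (out_shuffle): [0 2 3 4 6 5 1]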